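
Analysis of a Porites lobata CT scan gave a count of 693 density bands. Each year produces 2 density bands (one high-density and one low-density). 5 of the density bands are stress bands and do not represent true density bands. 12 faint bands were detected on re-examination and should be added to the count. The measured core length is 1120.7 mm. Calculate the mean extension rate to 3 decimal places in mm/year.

3.202 mm/year

Correcting the raw count gives 693 − 5 + 12 = 700 true density bands.
With 2 density bands per year, 700 / 2 = 350 years.
1120.7 mm over 350 years gives 1120.7 / 350 ≈ 3.202 mm/year.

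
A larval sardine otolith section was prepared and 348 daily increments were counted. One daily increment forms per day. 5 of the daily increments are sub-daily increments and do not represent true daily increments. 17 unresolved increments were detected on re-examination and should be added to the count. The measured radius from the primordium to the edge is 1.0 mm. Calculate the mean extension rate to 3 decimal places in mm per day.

0.003 mm per day

Correcting the raw count gives 348 − 5 + 17 = 360 true daily increments.
Extension rate ≈ 1.0 / 360 = 0.003 mm per day.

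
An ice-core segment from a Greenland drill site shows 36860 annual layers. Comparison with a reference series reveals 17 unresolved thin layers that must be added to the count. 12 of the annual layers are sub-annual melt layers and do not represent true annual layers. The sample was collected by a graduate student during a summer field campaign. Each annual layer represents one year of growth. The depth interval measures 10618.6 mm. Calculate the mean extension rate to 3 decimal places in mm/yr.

After corrections the count is 36860 − 12 + 17 = 36865 annual layers.
Extension rate ≈ 10618.6 / 36865 = 0.288 mm/yr.

0.288 mm/yr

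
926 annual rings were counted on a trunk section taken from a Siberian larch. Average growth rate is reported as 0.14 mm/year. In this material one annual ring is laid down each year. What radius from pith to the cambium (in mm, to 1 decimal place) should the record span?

129.6 mm

The record spans 926 years at 0.14 mm per year.
926 years at 0.14 mm/year gives 0.14 × 926 = 129.6 mm.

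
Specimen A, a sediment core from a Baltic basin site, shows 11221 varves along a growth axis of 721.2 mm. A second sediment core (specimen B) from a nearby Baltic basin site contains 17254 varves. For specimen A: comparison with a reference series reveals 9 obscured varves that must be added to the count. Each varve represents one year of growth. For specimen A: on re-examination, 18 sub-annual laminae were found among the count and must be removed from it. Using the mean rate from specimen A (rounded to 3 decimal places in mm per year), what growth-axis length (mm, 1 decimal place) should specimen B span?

1104.3 mm

Specimen A: after corrections the count is 11221 − 18 + 9 = 11212 varves.
A: 721.2 mm over 11212 years gives 721.2 / 11212 ≈ 0.064 mm/yr.
B's length ≈ 0.064 × 17254 = 1104.3 mm.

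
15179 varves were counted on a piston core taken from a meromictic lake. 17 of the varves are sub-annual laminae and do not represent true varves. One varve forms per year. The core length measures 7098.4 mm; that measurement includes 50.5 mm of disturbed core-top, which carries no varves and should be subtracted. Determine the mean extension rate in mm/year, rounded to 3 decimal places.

Adjusted count: 15179 − 17 = 15162 varves.
Net length = 7098.4 − 50.5 = 7047.9 mm.
Extension rate ≈ 7047.9 / 15162 = 0.465 mm/year.

0.465 mm/year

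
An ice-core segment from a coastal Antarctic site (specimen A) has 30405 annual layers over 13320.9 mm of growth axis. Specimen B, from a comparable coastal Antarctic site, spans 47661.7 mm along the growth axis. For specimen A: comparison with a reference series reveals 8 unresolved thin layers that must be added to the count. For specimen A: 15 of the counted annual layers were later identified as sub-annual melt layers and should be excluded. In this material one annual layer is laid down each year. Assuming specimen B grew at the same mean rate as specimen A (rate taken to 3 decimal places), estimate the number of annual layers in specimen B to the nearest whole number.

108817 annual layers

Specimen A: adjusted count: 30405 − 15 + 8 = 30398 annual layers.
A: Mean rate = 13320.9 mm / 30398 years ≈ 0.438 mm/yr.
For B, 47661.7 / 0.438 = 108816.67 years ≈ 108817 annual layers.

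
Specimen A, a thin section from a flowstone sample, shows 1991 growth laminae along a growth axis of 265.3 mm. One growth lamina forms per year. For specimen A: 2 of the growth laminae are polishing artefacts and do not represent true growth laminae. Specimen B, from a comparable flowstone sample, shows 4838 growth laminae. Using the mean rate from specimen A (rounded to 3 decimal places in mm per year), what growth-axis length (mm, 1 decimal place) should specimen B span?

643.5 mm

Specimen A: adjusted count: 1991 − 2 = 1989 growth laminae.
A: Mean rate = 265.3 mm / 1989 years ≈ 0.133 mm/year.
B's length ≈ 0.133 × 4838 = 643.5 mm.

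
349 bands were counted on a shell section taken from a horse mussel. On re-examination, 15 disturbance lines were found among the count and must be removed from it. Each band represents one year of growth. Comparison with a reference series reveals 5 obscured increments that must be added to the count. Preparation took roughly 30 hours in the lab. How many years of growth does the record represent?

True band count = 349 − 15 + 5 = 339.
With a one-to-one band periodicity this is 339 years.

339 years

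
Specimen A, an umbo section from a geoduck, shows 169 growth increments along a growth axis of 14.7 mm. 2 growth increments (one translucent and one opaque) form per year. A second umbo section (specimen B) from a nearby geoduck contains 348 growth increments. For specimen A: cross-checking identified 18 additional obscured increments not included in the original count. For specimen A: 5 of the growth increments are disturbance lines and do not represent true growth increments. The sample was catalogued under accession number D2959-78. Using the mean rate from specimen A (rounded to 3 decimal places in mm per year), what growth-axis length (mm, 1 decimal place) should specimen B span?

28.2 mm

Specimen A: adjusted count: 169 − 5 + 18 = 182 growth increments.
Specimen A: with 2 growth increments per year, 182 / 2 = 91 years.
A: 14.7 mm over 91 years gives 14.7 / 91 ≈ 0.162 mm/yr.
Specimen B: 348 growth increments at 2 per year is 348 / 2 = 174 years. Length of B = 0.162 × 174 = 28.2 mm.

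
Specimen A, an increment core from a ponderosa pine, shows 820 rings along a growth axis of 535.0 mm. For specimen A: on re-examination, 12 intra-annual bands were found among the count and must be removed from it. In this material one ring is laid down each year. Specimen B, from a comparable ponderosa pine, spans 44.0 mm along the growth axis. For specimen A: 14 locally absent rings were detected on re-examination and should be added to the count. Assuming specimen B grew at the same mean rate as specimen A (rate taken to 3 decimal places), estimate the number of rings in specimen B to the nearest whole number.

Specimen A: adjusted count: 820 − 12 + 14 = 822 rings.
A: Mean rate = 535.0 mm / 822 years ≈ 0.651 mm/yr.
B spans 44.0 / 0.651 = 67.59 years ≈ 68 rings.

68 rings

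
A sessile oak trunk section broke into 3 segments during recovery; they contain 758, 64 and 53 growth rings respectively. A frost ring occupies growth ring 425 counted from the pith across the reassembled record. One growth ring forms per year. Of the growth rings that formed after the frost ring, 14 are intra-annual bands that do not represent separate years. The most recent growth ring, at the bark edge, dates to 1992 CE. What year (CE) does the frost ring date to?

1556 CE

Total growth rings = 758 + 64 + 53 = 875.
The frost ring sits at growth ring 425 from the pith, so 875 − 425 = 450 growth rings formed after it.
Removing the 14 false growth rings leaves 450 − 14 = 436 true growth rings beyond the frost ring.
Counting back 436 years from 1992 CE places the frost ring in 1992 − 436 = 1556 CE.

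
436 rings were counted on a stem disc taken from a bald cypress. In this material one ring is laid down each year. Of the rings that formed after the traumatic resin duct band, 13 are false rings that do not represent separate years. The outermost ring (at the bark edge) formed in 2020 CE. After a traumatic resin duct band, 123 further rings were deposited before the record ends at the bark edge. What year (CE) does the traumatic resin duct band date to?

1910 CE

123 rings formed after the traumatic resin duct band.
123 − 13 false = 110 true rings after the traumatic resin duct band.
Counting back 110 years from 2020 CE places the traumatic resin duct band in 2020 − 110 = 1910 CE.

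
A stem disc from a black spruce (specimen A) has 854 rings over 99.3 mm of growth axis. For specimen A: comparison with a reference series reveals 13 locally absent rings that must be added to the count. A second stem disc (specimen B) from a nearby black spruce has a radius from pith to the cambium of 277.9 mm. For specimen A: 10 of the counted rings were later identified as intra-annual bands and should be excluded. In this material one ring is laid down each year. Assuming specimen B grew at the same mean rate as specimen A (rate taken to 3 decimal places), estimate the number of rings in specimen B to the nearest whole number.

Specimen A: after corrections the count is 854 − 10 + 13 = 857 rings.
A: 99.3 mm over 857 years gives 99.3 / 857 ≈ 0.116 mm/yr.
For B, 277.9 / 0.116 = 2395.69 years ≈ 2396 rings.

2396 rings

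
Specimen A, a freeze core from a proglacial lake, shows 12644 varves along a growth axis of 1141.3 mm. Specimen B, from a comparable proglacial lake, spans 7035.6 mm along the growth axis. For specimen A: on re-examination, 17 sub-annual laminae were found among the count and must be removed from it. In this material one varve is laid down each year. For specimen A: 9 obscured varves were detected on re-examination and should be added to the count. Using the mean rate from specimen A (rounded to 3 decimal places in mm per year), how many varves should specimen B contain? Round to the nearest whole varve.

Specimen A: correcting the raw count gives 12644 − 17 + 9 = 12636 true varves.
A: Mean rate = 1141.3 mm / 12636 years ≈ 0.090 mm/yr.
B spans 7035.6 / 0.090 = 78173.33 years ≈ 78173 varves.

78173 varves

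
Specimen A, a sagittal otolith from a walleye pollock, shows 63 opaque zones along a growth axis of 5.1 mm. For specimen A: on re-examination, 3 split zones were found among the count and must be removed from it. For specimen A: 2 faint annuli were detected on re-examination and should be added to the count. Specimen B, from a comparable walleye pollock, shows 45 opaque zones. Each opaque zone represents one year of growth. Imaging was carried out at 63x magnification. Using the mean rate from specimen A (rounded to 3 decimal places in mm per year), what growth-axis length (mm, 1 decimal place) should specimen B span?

3.7 mm

Specimen A: correcting the raw count gives 63 − 3 + 2 = 62 true opaque zones.
A: Mean rate = 5.1 mm / 62 years ≈ 0.082 mm/year.
Length of B = 0.082 × 45 = 3.7 mm.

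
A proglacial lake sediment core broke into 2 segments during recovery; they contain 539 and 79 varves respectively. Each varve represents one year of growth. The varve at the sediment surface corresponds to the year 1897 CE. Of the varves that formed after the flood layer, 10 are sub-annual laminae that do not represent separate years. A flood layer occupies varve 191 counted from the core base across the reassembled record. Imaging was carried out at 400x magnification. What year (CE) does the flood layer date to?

Total varves = 539 + 79 = 618.
618 − 191 = 427 varves lie beyond the flood layer toward the sediment surface.
427 − 10 false = 417 true varves after the flood layer.
1897 − 417 = 1480 CE.

1480 CE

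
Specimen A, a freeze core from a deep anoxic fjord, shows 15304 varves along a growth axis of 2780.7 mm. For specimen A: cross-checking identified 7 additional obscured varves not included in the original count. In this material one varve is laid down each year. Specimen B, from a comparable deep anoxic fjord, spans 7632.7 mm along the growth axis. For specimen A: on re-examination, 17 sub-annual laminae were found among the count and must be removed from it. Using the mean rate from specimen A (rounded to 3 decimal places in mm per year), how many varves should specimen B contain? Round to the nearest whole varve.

Specimen A: adjusted count: 15304 − 17 + 7 = 15294 varves.
A: Extension rate ≈ 2780.7 / 15294 = 0.182 mm per year.
B spans 7632.7 / 0.182 = 41937.91 years ≈ 41938 varves.

41938 varves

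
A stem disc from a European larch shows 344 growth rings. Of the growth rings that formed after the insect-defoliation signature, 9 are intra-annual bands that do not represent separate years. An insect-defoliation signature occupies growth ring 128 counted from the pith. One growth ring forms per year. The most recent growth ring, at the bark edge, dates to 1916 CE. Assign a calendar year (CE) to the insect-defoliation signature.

The insect-defoliation signature sits at growth ring 128 from the pith, so 344 − 128 = 216 growth rings formed after it.
Excluding 9 false growth rings: 216 − 9 = 207.
Counting back 207 years from 1916 CE places the insect-defoliation signature in 1916 − 207 = 1709 CE.

1709 CE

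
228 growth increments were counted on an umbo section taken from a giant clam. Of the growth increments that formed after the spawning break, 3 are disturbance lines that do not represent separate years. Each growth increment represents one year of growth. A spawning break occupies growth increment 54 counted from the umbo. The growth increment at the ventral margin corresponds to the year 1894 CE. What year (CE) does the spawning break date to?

Between growth increment 54 and the ventral margin there are 228 − 54 = 174 growth increments.
Removing the 3 false growth increments leaves 174 − 3 = 171 true growth increments beyond the spawning break.
The growth increment at the ventral margin is 1894 CE, so the spawning break dates to 1894 − 171 = 1723 CE.

1723 CE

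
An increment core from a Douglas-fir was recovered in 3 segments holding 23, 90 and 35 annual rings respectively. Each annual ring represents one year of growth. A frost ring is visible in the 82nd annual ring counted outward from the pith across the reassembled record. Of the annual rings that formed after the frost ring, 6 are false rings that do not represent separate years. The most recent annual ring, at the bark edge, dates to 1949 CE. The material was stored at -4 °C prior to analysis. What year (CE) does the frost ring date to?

1889 CE

Total annual rings = 23 + 90 + 35 = 148.
148 − 82 = 66 annual rings lie beyond the frost ring toward the bark edge.
66 − 6 false = 60 true annual rings after the frost ring.
Counting back 60 years from 1949 CE places the frost ring in 1949 − 60 = 1889 CE.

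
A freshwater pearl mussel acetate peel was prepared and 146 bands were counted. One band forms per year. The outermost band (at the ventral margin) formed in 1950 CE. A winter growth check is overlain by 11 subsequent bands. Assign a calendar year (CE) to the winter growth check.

There are 11 bands younger than the winter growth check.
1950 − 11 = 1939 CE.

1939 CE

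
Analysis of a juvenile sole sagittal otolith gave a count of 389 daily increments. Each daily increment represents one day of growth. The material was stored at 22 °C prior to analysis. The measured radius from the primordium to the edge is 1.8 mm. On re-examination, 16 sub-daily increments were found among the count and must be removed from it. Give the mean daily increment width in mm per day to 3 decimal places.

0.005 mm per day

True daily increment count = 389 − 16 = 373.
1.8 mm over 373 days gives 1.8 / 373 ≈ 0.005 mm per day.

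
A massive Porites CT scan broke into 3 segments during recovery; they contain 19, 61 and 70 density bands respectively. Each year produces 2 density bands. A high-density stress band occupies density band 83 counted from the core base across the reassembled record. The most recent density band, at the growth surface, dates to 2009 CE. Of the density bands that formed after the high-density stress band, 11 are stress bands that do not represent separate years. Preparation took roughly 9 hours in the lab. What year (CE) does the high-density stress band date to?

Total density bands = 19 + 61 + 70 = 150.
The high-density stress band sits at density band 83 from the core base, so 150 − 83 = 67 density bands formed after it.
Excluding 11 false density bands: 67 − 11 = 56.
With 2 density bands per year, 56 / 2 = 28 years.
2009 − 28 = 1981 CE.

1981 CE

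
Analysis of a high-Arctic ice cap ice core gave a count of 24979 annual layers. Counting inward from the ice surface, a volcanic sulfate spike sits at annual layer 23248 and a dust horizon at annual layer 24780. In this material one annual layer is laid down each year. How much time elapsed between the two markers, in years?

The two markers are separated by 24780 − 23248 = 1532 annual layers.
That is 1532 years at one annual layer per year.

1532 years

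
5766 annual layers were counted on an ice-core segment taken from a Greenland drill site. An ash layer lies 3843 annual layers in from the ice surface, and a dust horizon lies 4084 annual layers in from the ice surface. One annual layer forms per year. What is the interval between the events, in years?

241 years

4084 − 3843 = 241 annual layers lie between the two events.
That is 241 years at one annual layer per year.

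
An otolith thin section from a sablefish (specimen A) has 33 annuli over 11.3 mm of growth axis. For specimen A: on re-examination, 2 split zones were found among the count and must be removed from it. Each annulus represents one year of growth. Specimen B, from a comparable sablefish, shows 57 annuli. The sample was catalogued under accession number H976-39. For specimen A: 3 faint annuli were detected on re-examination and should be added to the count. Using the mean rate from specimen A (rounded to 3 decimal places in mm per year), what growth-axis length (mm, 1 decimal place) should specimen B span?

18.9 mm

Specimen A: after corrections the count is 33 − 2 + 3 = 34 annuli.
A: Extension rate ≈ 11.3 / 34 = 0.332 mm per year.
For B, 0.332 mm/year × 57 years = 18.9 mm.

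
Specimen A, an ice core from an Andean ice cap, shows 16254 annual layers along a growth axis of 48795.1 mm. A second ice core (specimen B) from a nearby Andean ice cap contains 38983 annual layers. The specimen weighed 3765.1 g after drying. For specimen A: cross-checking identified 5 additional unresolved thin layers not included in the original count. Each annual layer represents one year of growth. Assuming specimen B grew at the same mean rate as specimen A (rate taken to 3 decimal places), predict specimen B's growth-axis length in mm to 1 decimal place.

116988.0 mm

Specimen A: after corrections the count is 16254 + 5 = 16259 annual layers.
A: Mean rate = 48795.1 mm / 16259 years ≈ 3.001 mm/yr.
B's length ≈ 3.001 × 38983 = 116988.0 mm.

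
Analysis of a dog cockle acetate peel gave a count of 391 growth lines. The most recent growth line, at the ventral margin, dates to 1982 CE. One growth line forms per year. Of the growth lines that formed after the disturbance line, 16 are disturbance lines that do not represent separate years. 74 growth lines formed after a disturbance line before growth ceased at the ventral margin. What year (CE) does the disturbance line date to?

There are 74 growth lines younger than the disturbance line.
Excluding 16 false growth lines: 74 − 16 = 58.
Counting back 58 years from 1982 CE places the disturbance line in 1982 − 58 = 1924 CE.

1924 CE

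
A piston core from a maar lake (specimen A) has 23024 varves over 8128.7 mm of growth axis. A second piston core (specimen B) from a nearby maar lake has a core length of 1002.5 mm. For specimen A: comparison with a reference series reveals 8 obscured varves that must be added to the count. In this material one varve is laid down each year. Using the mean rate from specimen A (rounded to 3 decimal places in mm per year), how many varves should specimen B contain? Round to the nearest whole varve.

2840 varves

Specimen A: correcting the raw count gives 23024 + 8 = 23032 true varves.
A: Mean rate = 8128.7 mm / 23032 years ≈ 0.353 mm/year.
For B, 1002.5 / 0.353 = 2839.94 years ≈ 2840 varves.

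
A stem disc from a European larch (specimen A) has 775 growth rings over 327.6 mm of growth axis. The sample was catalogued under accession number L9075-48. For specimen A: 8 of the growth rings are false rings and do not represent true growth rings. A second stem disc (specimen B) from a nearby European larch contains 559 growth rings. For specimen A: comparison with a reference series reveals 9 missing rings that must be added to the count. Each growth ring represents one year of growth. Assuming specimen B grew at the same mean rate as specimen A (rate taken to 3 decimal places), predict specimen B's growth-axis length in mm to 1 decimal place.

235.9 mm

Specimen A: correcting the raw count gives 775 − 8 + 9 = 776 true growth rings.
A: 327.6 mm over 776 years gives 327.6 / 776 ≈ 0.422 mm/yr.
Length of B = 0.422 × 559 = 235.9 mm.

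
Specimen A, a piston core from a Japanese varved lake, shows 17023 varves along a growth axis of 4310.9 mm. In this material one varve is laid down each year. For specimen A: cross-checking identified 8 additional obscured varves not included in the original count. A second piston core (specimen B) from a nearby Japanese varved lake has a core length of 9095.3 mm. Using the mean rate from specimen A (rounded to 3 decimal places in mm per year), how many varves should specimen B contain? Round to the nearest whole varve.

Specimen A: true varve count = 17023 + 8 = 17031.
A: 4310.9 mm over 17031 years gives 4310.9 / 17031 ≈ 0.253 mm/year.
B spans 9095.3 / 0.253 = 35949.80 years ≈ 35950 varves.

35950 varves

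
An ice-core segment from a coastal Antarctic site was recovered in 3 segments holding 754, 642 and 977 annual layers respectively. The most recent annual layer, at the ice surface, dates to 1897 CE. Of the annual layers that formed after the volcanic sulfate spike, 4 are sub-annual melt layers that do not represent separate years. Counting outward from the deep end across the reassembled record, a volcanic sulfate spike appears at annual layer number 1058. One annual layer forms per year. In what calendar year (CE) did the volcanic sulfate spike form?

586 CE

Total annual layers = 754 + 642 + 977 = 2373.
Between annual layer 1058 and the ice surface there are 2373 − 1058 = 1315 annual layers.
Removing the 4 false annual layers leaves 1315 − 4 = 1311 true annual layers beyond the volcanic sulfate spike.
The annual layer at the ice surface is 1897 CE, so the volcanic sulfate spike dates to 1897 − 1311 = 586 CE.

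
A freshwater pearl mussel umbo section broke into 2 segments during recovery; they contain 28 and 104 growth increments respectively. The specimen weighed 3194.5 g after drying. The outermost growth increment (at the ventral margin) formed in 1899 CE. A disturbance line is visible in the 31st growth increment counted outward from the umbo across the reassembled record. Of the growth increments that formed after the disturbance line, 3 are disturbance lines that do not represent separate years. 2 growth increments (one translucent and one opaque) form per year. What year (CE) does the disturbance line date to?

1850 CE

Total growth increments = 28 + 104 = 132.
The disturbance line sits at growth increment 31 from the umbo, so 132 − 31 = 101 growth increments formed after it.
101 − 3 false = 98 true growth increments after the disturbance line.
98 growth increments at 2 per year is 98 / 2 = 49 years.
The growth increment at the ventral margin is 1899 CE, so the disturbance line dates to 1899 − 49 = 1850 CE.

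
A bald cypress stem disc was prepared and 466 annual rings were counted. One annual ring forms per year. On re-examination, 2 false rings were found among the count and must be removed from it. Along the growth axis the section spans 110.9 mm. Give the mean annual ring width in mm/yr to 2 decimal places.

0.24 mm/yr

Correcting the raw count gives 466 − 2 = 464 true annual rings.
110.9 mm over 464 years gives 110.9 / 464 ≈ 0.24 mm/yr.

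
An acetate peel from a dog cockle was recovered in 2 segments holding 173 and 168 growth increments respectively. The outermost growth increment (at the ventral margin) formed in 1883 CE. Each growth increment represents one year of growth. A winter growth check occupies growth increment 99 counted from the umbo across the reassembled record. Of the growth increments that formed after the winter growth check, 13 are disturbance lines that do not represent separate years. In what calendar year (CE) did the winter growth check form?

1654 CE

Total growth increments = 173 + 168 = 341.
Between growth increment 99 and the ventral margin there are 341 − 99 = 242 growth increments.
242 − 13 false = 229 true growth increments after the winter growth check.
Counting back 229 years from 1883 CE places the winter growth check in 1883 − 229 = 1654 CE.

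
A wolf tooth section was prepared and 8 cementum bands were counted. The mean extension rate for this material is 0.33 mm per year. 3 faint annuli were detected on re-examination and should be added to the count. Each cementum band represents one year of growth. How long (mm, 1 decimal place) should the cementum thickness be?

After corrections the count is 8 + 3 = 11 cementum bands.
Length ≈ 0.33 × 11 = 3.6 mm.

3.6 mm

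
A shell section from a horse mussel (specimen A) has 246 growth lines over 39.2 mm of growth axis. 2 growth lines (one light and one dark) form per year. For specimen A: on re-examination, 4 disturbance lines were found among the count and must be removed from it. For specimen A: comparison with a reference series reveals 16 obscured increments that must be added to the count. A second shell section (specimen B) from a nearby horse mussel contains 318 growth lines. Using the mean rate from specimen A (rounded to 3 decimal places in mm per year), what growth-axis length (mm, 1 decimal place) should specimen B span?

48.3 mm

Specimen A: true growth line count = 246 − 4 + 16 = 258.
Specimen A: 258 growth lines at 2 per year is 258 / 2 = 129 years.
A: Extension rate ≈ 39.2 / 129 = 0.304 mm per year.
Specimen B: with 2 growth lines per year, 318 / 2 = 159 years. Length of B = 0.304 × 159 = 48.3 mm.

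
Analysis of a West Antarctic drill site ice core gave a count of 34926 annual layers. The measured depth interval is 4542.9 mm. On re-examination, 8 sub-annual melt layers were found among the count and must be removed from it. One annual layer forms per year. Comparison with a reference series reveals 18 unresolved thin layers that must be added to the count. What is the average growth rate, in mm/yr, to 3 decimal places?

0.130 mm/yr

Correcting the raw count gives 34926 − 8 + 18 = 34936 true annual layers.
Mean rate = 4542.9 mm / 34936 years ≈ 0.130 mm/yr.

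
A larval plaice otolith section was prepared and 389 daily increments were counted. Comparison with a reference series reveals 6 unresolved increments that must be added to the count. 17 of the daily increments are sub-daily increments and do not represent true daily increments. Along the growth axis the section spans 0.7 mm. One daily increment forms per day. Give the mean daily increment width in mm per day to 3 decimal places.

Correcting the raw count gives 389 − 17 + 6 = 378 true daily increments.
0.7 mm over 378 days gives 0.7 / 378 ≈ 0.002 mm per day.

0.002 mm per day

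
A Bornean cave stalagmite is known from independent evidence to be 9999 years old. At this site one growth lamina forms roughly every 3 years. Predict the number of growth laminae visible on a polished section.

Expected growth laminae: 9999 / 3 = 3333.
So 3333 growth laminae should be present.

3333 growth laminae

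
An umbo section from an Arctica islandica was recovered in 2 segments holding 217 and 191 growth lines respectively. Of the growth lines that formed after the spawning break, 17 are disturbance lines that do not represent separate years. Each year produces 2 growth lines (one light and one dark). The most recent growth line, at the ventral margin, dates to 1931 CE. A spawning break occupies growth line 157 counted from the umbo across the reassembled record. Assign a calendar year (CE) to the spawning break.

1814 CE

Total growth lines = 217 + 191 = 408.
The spawning break sits at growth line 157 from the umbo, so 408 − 157 = 251 growth lines formed after it.
Excluding 17 false growth lines: 251 − 17 = 234.
234 growth lines at 2 per year is 234 / 2 = 117 years.
Counting back 117 years from 1931 CE places the spawning break in 1931 − 117 = 1814 CE.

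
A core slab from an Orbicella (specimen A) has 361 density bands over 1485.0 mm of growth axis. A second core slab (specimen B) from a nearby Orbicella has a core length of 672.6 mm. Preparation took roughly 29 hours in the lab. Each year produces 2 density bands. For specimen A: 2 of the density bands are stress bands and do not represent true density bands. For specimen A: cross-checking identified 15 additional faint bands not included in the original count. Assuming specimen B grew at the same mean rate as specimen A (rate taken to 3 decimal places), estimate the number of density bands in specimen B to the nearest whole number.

169 density bands

Specimen A: adjusted count: 361 − 2 + 15 = 374 density bands.
Specimen A: dividing by 2 density bands per year: 374 / 2 = 187 years.
A: Extension rate ≈ 1485.0 / 187 = 7.941 mm per year.
B spans 672.6 / 7.941 = 84.70 years; at 2 density bands per year that is 84.70 × 2 ≈ 169 density bands.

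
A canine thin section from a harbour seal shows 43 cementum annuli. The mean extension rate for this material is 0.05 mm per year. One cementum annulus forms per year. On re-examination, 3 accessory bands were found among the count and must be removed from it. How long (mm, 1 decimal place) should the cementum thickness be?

2.0 mm

Correcting the raw count gives 43 − 3 = 40 true cementum annuli.
Length ≈ 0.05 × 40 = 2.0 mm.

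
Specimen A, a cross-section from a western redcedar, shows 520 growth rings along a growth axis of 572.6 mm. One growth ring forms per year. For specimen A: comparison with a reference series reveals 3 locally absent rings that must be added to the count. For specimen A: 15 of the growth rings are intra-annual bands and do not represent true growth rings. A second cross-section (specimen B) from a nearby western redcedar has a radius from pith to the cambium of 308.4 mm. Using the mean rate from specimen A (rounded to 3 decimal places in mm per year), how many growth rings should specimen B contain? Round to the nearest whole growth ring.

274 growth rings

Specimen A: correcting the raw count gives 520 − 15 + 3 = 508 true growth rings.
A: Extension rate ≈ 572.6 / 508 = 1.127 mm/yr.
B spans 308.4 / 1.127 = 273.65 years ≈ 274 growth rings.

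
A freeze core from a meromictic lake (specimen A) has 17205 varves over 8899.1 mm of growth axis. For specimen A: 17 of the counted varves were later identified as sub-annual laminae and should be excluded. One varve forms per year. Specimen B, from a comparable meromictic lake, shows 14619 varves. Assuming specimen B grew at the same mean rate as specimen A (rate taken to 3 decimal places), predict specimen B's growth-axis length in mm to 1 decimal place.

7572.6 mm

Specimen A: after corrections the count is 17205 − 17 = 17188 varves.
A: Extension rate ≈ 8899.1 / 17188 = 0.518 mm per year.
B's length ≈ 0.518 × 14619 = 7572.6 mm.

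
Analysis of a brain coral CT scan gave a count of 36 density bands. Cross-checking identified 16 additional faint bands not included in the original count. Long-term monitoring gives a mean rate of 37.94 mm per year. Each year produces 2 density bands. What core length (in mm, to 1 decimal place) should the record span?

986.4 mm

True density band count = 36 + 16 = 52.
Dividing by 2 density bands per year: 52 / 2 = 26 years.
26 years at 37.94 mm/year gives 37.94 × 26 = 986.4 mm.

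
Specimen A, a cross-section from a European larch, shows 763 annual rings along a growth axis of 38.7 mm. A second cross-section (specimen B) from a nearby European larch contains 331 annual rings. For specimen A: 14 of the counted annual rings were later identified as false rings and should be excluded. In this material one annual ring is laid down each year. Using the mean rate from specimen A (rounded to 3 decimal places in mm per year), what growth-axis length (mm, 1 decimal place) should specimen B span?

17.2 mm

Specimen A: after corrections the count is 763 − 14 = 749 annual rings.
A: Mean rate = 38.7 mm / 749 years ≈ 0.052 mm/yr.
Length of B = 0.052 × 331 = 17.2 mm.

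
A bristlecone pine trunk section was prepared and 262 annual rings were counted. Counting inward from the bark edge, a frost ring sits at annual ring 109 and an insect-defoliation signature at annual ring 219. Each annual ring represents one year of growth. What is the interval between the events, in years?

110 years

The two markers are separated by 219 − 109 = 110 annual rings.
At one annual ring per year, 110 years elapsed between them.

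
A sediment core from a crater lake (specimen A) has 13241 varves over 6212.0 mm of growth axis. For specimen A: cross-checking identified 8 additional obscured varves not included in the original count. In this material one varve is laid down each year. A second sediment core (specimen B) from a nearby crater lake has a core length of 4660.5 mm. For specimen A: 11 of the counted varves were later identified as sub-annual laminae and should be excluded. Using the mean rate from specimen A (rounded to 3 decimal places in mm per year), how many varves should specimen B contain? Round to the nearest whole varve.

9937 varves

Specimen A: correcting the raw count gives 13241 − 11 + 8 = 13238 true varves.
A: 6212.0 mm over 13238 years gives 6212.0 / 13238 ≈ 0.469 mm per year.
Specimen B: 4660.5 mm / 0.469 mm per year = 9937.10 years ≈ 9937 varves.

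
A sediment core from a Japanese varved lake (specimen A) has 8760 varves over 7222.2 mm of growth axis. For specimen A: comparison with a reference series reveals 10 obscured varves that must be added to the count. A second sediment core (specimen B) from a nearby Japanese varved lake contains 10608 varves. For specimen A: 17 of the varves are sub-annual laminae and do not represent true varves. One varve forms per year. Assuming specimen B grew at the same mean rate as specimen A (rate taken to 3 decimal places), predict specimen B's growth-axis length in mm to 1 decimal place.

Specimen A: adjusted count: 8760 − 17 + 10 = 8753 varves.
A: Mean rate = 7222.2 mm / 8753 years ≈ 0.825 mm per year.
For B, 0.825 mm/year × 10608 years = 8751.6 mm.

8751.6 mm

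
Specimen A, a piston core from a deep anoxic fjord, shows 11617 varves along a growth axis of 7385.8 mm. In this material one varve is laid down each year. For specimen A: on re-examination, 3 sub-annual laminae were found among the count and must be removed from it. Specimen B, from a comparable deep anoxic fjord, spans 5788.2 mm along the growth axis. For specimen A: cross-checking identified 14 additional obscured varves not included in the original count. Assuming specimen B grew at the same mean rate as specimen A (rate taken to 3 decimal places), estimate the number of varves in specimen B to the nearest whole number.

9115 varves

Specimen A: adjusted count: 11617 − 3 + 14 = 11628 varves.
A: Extension rate ≈ 7385.8 / 11628 = 0.635 mm/year.
For B, 5788.2 / 0.635 = 9115.28 years ≈ 9115 varves.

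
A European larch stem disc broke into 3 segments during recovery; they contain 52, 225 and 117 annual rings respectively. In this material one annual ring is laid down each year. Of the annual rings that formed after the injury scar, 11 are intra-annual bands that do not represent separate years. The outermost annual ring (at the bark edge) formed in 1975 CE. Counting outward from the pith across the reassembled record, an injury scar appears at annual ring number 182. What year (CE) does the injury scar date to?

Total annual rings = 52 + 225 + 117 = 394.
The injury scar sits at annual ring 182 from the pith, so 394 − 182 = 212 annual rings formed after it.
212 − 11 false = 201 true annual rings after the injury scar.
1975 − 201 = 1774 CE.

1774 CE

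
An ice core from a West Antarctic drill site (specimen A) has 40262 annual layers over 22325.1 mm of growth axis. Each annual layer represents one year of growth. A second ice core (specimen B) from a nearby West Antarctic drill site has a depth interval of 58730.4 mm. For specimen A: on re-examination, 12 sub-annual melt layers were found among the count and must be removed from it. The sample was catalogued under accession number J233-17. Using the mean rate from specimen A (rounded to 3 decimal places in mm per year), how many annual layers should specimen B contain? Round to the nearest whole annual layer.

105821 annual layers

Specimen A: after corrections the count is 40262 − 12 = 40250 annual layers.
A: 22325.1 mm over 40250 years gives 22325.1 / 40250 ≈ 0.555 mm per year.
B spans 58730.4 / 0.555 = 105820.54 years ≈ 105821 annual layers.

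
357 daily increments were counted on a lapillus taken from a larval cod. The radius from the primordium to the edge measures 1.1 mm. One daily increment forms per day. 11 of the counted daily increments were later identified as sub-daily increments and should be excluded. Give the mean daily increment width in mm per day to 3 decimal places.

0.003 mm per day

After corrections the count is 357 − 11 = 346 daily increments.
1.1 mm over 346 days gives 1.1 / 346 ≈ 0.003 mm per day.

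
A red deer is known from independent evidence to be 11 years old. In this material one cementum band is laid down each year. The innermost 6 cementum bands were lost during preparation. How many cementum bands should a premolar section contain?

5 cementum bands

Expected cementum bands over 11 years: 11.
Subtracting the 6 cementum bands not captured gives 11 − 6 = 5 cementum bands in the record.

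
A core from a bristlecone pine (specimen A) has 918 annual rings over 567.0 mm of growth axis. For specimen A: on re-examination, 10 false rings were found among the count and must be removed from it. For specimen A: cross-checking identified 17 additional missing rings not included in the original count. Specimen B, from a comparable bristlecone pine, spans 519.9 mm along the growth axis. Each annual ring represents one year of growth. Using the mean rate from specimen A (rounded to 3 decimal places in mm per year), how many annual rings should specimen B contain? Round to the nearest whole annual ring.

Specimen A: correcting the raw count gives 918 − 10 + 17 = 925 true annual rings.
A: Mean rate = 567.0 mm / 925 years ≈ 0.613 mm/yr.
For B, 519.9 / 0.613 = 848.12 years ≈ 848 annual rings.

848 annual rings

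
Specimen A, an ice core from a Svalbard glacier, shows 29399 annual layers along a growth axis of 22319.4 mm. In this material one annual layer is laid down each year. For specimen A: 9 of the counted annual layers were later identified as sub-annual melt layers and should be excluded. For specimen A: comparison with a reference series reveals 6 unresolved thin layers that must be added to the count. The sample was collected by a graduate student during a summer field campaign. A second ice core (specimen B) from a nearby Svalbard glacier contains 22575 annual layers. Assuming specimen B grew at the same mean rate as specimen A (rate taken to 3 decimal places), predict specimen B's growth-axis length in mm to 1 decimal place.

Specimen A: after corrections the count is 29399 − 9 + 6 = 29396 annual layers.
A: Extension rate ≈ 22319.4 / 29396 = 0.759 mm/yr.
Length of B = 0.759 × 22575 = 17134.4 mm.

17134.4 mm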